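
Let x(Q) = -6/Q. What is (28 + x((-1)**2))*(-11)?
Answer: -242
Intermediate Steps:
(28 + x((-1)**2))*(-11) = (28 - 6/((-1)**2))*(-11) = (28 - 6/1)*(-11) = (28 - 6*1)*(-11) = (28 - 6)*(-11) = 22*(-11) = -242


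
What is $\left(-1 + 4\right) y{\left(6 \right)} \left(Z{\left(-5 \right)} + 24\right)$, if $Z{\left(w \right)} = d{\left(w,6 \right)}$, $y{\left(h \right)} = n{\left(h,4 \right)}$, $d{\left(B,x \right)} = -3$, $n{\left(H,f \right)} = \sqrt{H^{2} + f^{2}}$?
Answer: $126 \sqrt{13} \approx 454.3$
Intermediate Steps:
$y{\left(h \right)} = \sqrt{16 + h^{2}}$ ($y{\left(h \right)} = \sqrt{h^{2} + 4^{2}} = \sqrt{h^{2} + 16} = \sqrt{16 + h^{2}}$)
$Z{\left(w \right)} = -3$
$\left(-1 + 4\right) y{\left(6 \right)} \left(Z{\left(-5 \right)} + 24\right) = \left(-1 + 4\right) \sqrt{16 + 6^{2}} \left(-3 + 24\right) = 3 \sqrt{16 + 36} \cdot 21 = 3 \sqrt{52} \cdot 21 = 3 \cdot 2 \sqrt{13} \cdot 21 = 6 \sqrt{13} \cdot 21 = 126 \sqrt{13}$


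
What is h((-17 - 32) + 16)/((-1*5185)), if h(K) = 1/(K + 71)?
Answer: -1/197030 ≈ -5.0754e-6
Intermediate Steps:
h(K) = 1/(71 + K)
h((-17 - 32) + 16)/((-1*5185)) = 1/((71 + ((-17 - 32) + 16))*((-1*5185))) = 1/((71 + (-49 + 16))*(-5185)) = -1/5185/(71 - 33) = -1/5185/38 = (1/38)*(-1/5185) = -1/197030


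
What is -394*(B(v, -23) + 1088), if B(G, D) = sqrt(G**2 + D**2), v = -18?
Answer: -428672 - 394*sqrt(853) ≈ -4.4018e+5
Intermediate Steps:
B(G, D) = sqrt(D**2 + G**2)
-394*(B(v, -23) + 1088) = -394*(sqrt((-23)**2 + (-18)**2) + 1088) = -394*(sqrt(529 + 324) + 1088) = -394*(sqrt(853) + 1088) = -394*(1088 + sqrt(853)) = -428672 - 394*sqrt(853)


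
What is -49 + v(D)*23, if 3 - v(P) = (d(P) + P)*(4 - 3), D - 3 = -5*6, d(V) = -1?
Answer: 664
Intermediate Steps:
D = -27 (D = 3 - 5*6 = 3 - 30 = -27)
v(P) = 4 - P (v(P) = 3 - (-1 + P)*(4 - 3) = 3 - (-1 + P) = 3 + (1 - P) = 4 - P)
-49 + v(D)*23 = -49 + (4 - 1*(-27))*23 = -49 + (4 + 27)*23 = -49 + 31*23 = -49 + 713 = 664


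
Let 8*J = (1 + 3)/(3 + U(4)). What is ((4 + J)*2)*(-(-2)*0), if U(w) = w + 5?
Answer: 0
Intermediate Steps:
U(w) = 5 + w
J = 1/24 (J = ((1 + 3)/(3 + (5 + 4)))/8 = (4/(3 + 9))/8 = (4/12)/8 = (4*(1/12))/8 = (⅛)*(⅓) = 1/24 ≈ 0.041667)
((4 + J)*2)*(-(-2)*0) = ((4 + 1/24)*2)*(-(-2)*0) = ((97/24)*2)*(-2*0) = (97/12)*0 = 0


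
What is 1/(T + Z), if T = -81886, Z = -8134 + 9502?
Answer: -1/80518 ≈ -1.2420e-5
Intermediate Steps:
Z = 1368
1/(T + Z) = 1/(-81886 + 1368) = 1/(-80518) = -1/80518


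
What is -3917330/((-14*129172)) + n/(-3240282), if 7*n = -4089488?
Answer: 3437437143733/1464937972764 ≈ 2.3465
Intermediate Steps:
n = -4089488/7 (n = (⅐)*(-4089488) = -4089488/7 ≈ -5.8421e+5)
-3917330/((-14*129172)) + n/(-3240282) = -3917330/((-14*129172)) - 4089488/7/(-3240282) = -3917330/(-1808408) - 4089488/7*(-1/3240282) = -3917330*(-1/1808408) + 2044744/11340987 = 1958665/904204 + 2044744/11340987 = 3437437143733/1464937972764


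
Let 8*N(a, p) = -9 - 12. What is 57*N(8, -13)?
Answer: -1197/8 ≈ -149.63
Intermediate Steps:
N(a, p) = -21/8 (N(a, p) = (-9 - 12)/8 = (⅛)*(-21) = -21/8)
57*N(8, -13) = 57*(-21/8) = -1197/8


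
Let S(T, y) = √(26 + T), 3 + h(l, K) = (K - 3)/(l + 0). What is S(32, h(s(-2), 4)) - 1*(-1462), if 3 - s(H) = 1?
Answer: 1462 + √58 ≈ 1469.6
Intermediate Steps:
s(H) = 2 (s(H) = 3 - 1*1 = 3 - 1 = 2)
h(l, K) = -3 + (-3 + K)/l (h(l, K) = -3 + (K - 3)/(l + 0) = -3 + (-3 + K)/l)
S(32, h(s(-2), 4)) - 1*(-1462) = √(26 + 32) - 1*(-1462) = √58 + 1462 = 1462 + √58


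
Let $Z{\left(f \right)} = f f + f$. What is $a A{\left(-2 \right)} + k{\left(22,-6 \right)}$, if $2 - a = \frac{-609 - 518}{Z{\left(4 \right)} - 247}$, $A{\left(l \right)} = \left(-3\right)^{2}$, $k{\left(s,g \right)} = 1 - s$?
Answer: $- \frac{10824}{227} \approx -47.683$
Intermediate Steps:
$Z{\left(f \right)} = f + f^{2}$ ($Z{\left(f \right)} = f^{2} + f = f + f^{2}$)
$A{\left(l \right)} = 9$
$a = - \frac{673}{227}$ ($a = 2 - \frac{-609 - 518}{4 \left(1 + 4\right) - 247} = 2 - - \frac{1127}{4 \cdot 5 - 247} = 2 - - \frac{1127}{20 - 247} = 2 - - \frac{1127}{-227} = 2 - \left(-1127\right) \left(- \frac{1}{227}\right) = 2 - \frac{1127}{227} = - \frac{673}{227} \approx -2.9648$)
$a A{\left(-2 \right)} + k{\left(22,-6 \right)} = \left(- \frac{673}{227}\right) 9 + \left(1 - 22\right) = - \frac{6057}{227} + \left(1 - 22\right) = - \frac{6057}{227} - 21 = - \frac{10824}{227}$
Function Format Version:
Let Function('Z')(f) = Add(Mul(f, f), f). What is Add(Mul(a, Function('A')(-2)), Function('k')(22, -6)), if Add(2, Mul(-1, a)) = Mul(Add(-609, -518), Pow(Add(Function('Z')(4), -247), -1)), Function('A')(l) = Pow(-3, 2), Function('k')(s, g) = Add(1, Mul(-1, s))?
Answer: Rational(-10824, 227) ≈ -47.683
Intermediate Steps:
Function('Z')(f) = Add(f, Pow(f, 2)) (Function('Z')(f) = Add(Pow(f, 2), f) = Add(f, Pow(f, 2)))
Function('A')(l) = 9
a = Rational(-673, 227) (a = Add(2, Mul(-1, Mul(Add(-609, -518), Pow(Add(Mul(4, Add(1, 4)), -247), -1)))) = Add(2, Mul(-1, Mul(-1127, Pow(Add(Mul(4, 5), -247), -1)))) = Add(2, Mul(-1, Mul(-1127, Pow(Add(20, -247), -1)))) = Add(2, Mul(-1, Mul(-1127, Pow(-227, -1)))) = Add(2, Mul(-1, Mul(-1127, Rational(-1, 227)))) = Add(2, Mul(-1, Rational(1127, 227))) = Add(2, Rational(-1127, 227)) = Rational(-673, 227) ≈ -2.9648)
Add(Mul(a, Function('A')(-2)), Function('k')(22, -6)) = Add(Mul(Rational(-673, 227), 9), Add(1, Mul(-1, 22))) = Add(Rational(-6057, 227), Add(1, -22)) = Add(Rational(-6057, 227), -21) = Rational(-10824, 227)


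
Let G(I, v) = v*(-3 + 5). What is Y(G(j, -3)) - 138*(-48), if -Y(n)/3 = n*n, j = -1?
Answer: 6516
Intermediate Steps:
G(I, v) = 2*v (G(I, v) = v*2 = 2*v)
Y(n) = -3*n² (Y(n) = -3*n*n = -3*n²)
Y(G(j, -3)) - 138*(-48) = -3*(2*(-3))² - 138*(-48) = -3*(-6)² + 6624 = -3*36 + 6624 = -108 + 6624 = 6516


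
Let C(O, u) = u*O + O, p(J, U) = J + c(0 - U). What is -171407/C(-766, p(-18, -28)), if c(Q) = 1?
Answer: -171407/12256 ≈ -13.986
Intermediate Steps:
p(J, U) = 1 + J (p(J, U) = J + 1 = 1 + J)
C(O, u) = O + O*u (C(O, u) = O*u + O = O + O*u)
-171407/C(-766, p(-18, -28)) = -171407*(-1/(766*(1 + (1 - 18)))) = -171407*(-1/(766*(1 - 17))) = -171407/((-766*(-16))) = -171407/12256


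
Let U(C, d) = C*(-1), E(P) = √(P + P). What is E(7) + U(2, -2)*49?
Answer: -98 + √14 ≈ -94.258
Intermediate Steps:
E(P) = √2*√P (E(P) = √(2*P) = √2*√P)
U(C, d) = -C
E(7) + U(2, -2)*49 = √2*√7 - 1*2*49 = √14 - 2*49 = √14 - 98 = -98 + √14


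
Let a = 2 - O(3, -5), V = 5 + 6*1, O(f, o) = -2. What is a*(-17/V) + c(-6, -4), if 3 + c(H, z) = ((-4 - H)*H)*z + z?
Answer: 383/11 ≈ 34.818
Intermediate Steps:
V = 11 (V = 5 + 6 = 11)
c(H, z) = -3 + z + H*z*(-4 - H) (c(H, z) = -3 + (((-4 - H)*H)*z + z) = -3 + ((H*(-4 - H))*z + z) = -3 + (H*z*(-4 - H) + z) = -3 + (z + H*z*(-4 - H)) = -3 + z + H*z*(-4 - H))
a = 4 (a = 2 - 1*(-2) = 2 + 2 = 4)
a*(-17/V) + c(-6, -4) = 4*(-17/11) + (-3 - 4 - 1*(-4)*(-6)**2 - 4*(-6)*(-4)) = 4*(-17*1/11) + (-3 - 4 - 1*(-4)*36 - 96) = 4*(-17/11) + (-3 - 4 + 144 - 96) = -68/11 + 41 = 383/11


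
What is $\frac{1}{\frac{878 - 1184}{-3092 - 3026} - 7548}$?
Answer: $- \frac{3059}{23089179} \approx -0.00013249$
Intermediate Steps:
$\frac{1}{\frac{878 - 1184}{-3092 - 3026} - 7548} = \frac{1}{- \frac{306}{-3092 - 3026} - 7548} = \frac{1}{- \frac{306}{-6118} - 7548} = \frac{1}{\left(-306\right) \left(- \frac{1}{6118}\right) - 7548} = \frac{1}{\frac{153}{3059} - 7548} = \frac{1}{- \frac{23089179}{3059}} = - \frac{3059}{23089179}$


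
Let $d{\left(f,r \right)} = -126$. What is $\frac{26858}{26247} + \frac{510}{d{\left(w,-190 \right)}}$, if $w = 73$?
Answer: $- \frac{42743}{14133} \approx -3.0243$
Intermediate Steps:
$\frac{26858}{26247} + \frac{510}{d{\left(w,-190 \right)}} = \frac{26858}{26247} + \frac{510}{-126} = 26858 \cdot \frac{1}{26247} + 510 \left(- \frac{1}{126}\right) = \frac{2066}{2019} - \frac{85}{21} = - \frac{42743}{14133}$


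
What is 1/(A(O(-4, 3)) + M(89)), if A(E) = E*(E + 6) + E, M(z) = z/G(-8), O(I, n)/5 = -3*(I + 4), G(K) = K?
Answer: -8/89 ≈ -0.089888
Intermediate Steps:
O(I, n) = -60 - 15*I (O(I, n) = 5*(-3*(I + 4)) = 5*(-3*(4 + I)) = 5*(-12 - 3*I) = -60 - 15*I)
M(z) = -z/8 (M(z) = z/(-8) = z*(-⅛) = -z/8)
A(E) = E + E*(6 + E) (A(E) = E*(6 + E) + E = E + E*(6 + E))
1/(A(O(-4, 3)) + M(89)) = 1/((-60 - 15*(-4))*(7 + (-60 - 15*(-4))) - ⅛*89) = 1/((-60 + 60)*(7 + (-60 + 60)) - 89/8) = 1/(0*(7 + 0) - 89/8) = 1/(0*7 - 89/8) = 1/(0 - 89/8) = 1/(-89/8) = -8/89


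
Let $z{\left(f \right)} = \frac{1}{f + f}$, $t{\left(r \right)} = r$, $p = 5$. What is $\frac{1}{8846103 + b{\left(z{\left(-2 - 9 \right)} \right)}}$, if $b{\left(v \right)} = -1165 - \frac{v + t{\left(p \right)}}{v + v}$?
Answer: $\frac{2}{17689985} \approx 1.1306 \cdot 10^{-7}$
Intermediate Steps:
$z{\left(f \right)} = \frac{1}{2 f}$
$b{\left(v \right)} = -1165 - \frac{5 + v}{2 v}$ ($b{\left(v \right)} = -1165 - \frac{v + 5}{v + v} = -1165 - \frac{5 + v}{2 v}$)
$\frac{1}{8846103 + b{\left(z{\left(-2 - 9 \right)} \right)}} = \frac{1}{8846103 + \frac{-5 - 2331 \frac{1}{2 \left(-2 - 9\right)}}{2 \frac{1}{2 \left(-2 - 9\right)}}} = \frac{1}{8846103 + \frac{-5 - 2331 \frac{1}{2 \left(-11\right)}}{2 \frac{1}{2 \left(-11\right)}}} = \frac{1}{8846103 + \frac{-5 - 2331 \cdot \frac{1}{2} \left(- \frac{1}{11}\right)}{2 \cdot \frac{1}{2} \left(- \frac{1}{11}\right)}} = \frac{1}{8846103 + \frac{-5 - - \frac{2331}{22}}{2 \left(- \frac{1}{22}\right)}} = \frac{1}{8846103 + \frac{1}{2} \left(-22\right) \left(-5 + \frac{2331}{22}\right)} = \frac{1}{8846103 + \frac{1}{2} \left(-22\right) \frac{2221}{22}} = \frac{1}{8846103 - \frac{2221}{2}} = \frac{1}{\frac{17689985}{2}} = \frac{2}{17689985}$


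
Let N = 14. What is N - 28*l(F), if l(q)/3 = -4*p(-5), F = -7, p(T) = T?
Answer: -1666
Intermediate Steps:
l(q) = 60 (l(q) = 3*(-4*(-5)) = 3*20 = 60)
N - 28*l(F) = 14 - 28*60 = 14 - 1680 = -1666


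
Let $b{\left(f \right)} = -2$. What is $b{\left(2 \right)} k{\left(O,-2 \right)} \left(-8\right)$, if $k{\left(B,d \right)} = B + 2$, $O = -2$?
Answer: $0$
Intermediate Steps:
$k{\left(B,d \right)} = 2 + B$
$b{\left(2 \right)} k{\left(O,-2 \right)} \left(-8\right) = - 2 \left(2 - 2\right) \left(-8\right) = \left(-2\right) 0 \left(-8\right) = 0 \left(-8\right) = 0$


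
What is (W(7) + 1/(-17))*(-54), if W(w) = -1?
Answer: 972/17 ≈ 57.176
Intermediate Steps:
(W(7) + 1/(-17))*(-54) = (-1 + 1/(-17))*(-54) = (-1 - 1/17)*(-54) = -18/17*(-54) = 972/17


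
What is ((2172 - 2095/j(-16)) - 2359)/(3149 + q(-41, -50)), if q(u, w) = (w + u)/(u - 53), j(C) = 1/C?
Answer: 1044434/98699 ≈ 10.582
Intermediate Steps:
q(u, w) = (u + w)/(-53 + u)
((2172 - 2095/j(-16)) - 2359)/(3149 + q(-41, -50)) = ((2172 - 2095/(1/(-16))) - 2359)/(3149 + (-41 - 50)/(-53 - 41)) = ((2172 - 2095/(-1/16)) - 2359)/(3149 - 91/(-94)) = ((2172 - 2095*(-16)) - 2359)/(3149 - 1/94*(-91)) = ((2172 + 33520) - 2359)/(3149 + 91/94) = (35692 - 2359)/(296097/94) = 33333*(94/296097) = 1044434/98699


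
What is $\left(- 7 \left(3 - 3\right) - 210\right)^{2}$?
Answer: $44100$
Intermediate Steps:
$\left(- 7 \left(3 - 3\right) - 210\right)^{2} = \left(\left(-7\right) 0 - 210\right)^{2} = \left(0 - 210\right)^{2} = \left(-210\right)^{2} = 44100$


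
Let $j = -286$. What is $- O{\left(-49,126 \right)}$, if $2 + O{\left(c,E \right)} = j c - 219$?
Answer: $-13793$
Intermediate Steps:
$O{\left(c,E \right)} = -221 - 286 c$ ($O{\left(c,E \right)} = -2 - \left(219 + 286 c\right) = -221 - 286 c$)
$- O{\left(-49,126 \right)} = - (-221 - -14014) = - (-221 + 14014) = \left(-1\right) 13793 = -13793$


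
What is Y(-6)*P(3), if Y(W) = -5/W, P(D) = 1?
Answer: ⅚ ≈ 0.83333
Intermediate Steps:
Y(-6)*P(3) = -5/(-6)*1 = -5*(-⅙)*1 = (⅚)*1 = ⅚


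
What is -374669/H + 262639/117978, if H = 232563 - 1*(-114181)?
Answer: 23432899067/20454081816 ≈ 1.1456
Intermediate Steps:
H = 346744 (H = 232563 + 114181 = 346744)
-374669/H + 262639/117978 = -374669/346744 + 262639/117978 = 23432899067/20454081816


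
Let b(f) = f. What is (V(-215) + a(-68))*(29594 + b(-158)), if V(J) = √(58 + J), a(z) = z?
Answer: -2001648 + 29436*I*√157 ≈ -2.0016e+6 + 3.6883e+5*I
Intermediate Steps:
(V(-215) + a(-68))*(29594 + b(-158)) = (√(58 - 215) - 68)*(29594 - 158) = (√(-157) - 68)*29436 = (I*√157 - 68)*29436 = (-68 + I*√157)*29436 = -2001648 + 29436*I*√157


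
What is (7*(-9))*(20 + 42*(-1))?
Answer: 1386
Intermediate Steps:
(7*(-9))*(20 + 42*(-1)) = -63*(20 - 42) = -63*(-22) = 1386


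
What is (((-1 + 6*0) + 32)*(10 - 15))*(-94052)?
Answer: 14578060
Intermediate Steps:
(((-1 + 6*0) + 32)*(10 - 15))*(-94052) = (((-1 + 0) + 32)*(-5))*(-94052) = ((-1 + 32)*(-5))*(-94052) = (31*(-5))*(-94052) = -155*(-94052) = 14578060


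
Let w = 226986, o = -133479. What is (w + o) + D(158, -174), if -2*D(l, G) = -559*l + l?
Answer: 137589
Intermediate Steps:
D(l, G) = 279*l (D(l, G) = -(-559*l + l)/2 = -(-279)*l = 279*l)
(w + o) + D(158, -174) = (226986 - 133479) + 279*158 = 93507 + 44082 = 137589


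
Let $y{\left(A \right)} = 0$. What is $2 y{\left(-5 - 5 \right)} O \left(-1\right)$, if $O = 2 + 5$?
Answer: $0$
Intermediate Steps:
$O = 7$
$2 y{\left(-5 - 5 \right)} O \left(-1\right) = 2 \cdot 0 \cdot 7 \left(-1\right) = 0 \cdot 7 \left(-1\right) = 0 \left(-1\right) = 0$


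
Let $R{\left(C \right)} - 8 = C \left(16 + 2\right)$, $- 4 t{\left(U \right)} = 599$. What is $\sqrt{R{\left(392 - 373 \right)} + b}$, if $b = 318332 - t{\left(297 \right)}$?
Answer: $\frac{3 \sqrt{141703}}{2} \approx 564.65$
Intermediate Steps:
$t{\left(U \right)} = - \frac{599}{4}$ ($t{\left(U \right)} = \left(- \frac{1}{4}\right) 599 = - \frac{599}{4}$)
$b = \frac{1273927}{4}$ ($b = 318332 - - \frac{599}{4} = 318332 + \frac{599}{4} = \frac{1273927}{4} \approx 3.1848 \cdot 10^{5}$)
$R{\left(C \right)} = 8 + 18 C$ ($R{\left(C \right)} = 8 + C \left(16 + 2\right) = 8 + C 18 = 8 + 18 C$)
$\sqrt{R{\left(392 - 373 \right)} + b} = \sqrt{\left(8 + 18 \left(392 - 373\right)\right) + \frac{1273927}{4}} = \sqrt{\left(8 + 18 \cdot 19\right) + \frac{1273927}{4}} = \sqrt{\left(8 + 342\right) + \frac{1273927}{4}} = \sqrt{350 + \frac{1273927}{4}} = \sqrt{\frac{1275327}{4}} = \frac{3 \sqrt{141703}}{2}$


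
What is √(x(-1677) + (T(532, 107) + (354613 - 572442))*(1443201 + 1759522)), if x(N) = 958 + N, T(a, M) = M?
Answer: 155*I*√29024069 ≈ 8.3505e+5*I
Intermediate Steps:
√(x(-1677) + (T(532, 107) + (354613 - 572442))*(1443201 + 1759522)) = √((958 - 1677) + (107 + (354613 - 572442))*(1443201 + 1759522)) = √(-719 + (107 - 217829)*3202723) = √(-719 - 217722*3202723) = √(-719 - 697303257006) = √(-697303257725) = 155*I*√29024069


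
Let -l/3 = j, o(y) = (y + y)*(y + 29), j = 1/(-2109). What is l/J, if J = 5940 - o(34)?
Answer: 1/1164168 ≈ 8.5898e-7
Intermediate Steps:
j = -1/2109 ≈ -0.00047416
o(y) = 2*y*(29 + y) (o(y) = (2*y)*(29 + y) = 2*y*(29 + y))
l = 1/703 (l = -3*(-1/2109) = 1/703 ≈ 0.0014225)
J = 1656 (J = 5940 - 2*34*(29 + 34) = 5940 - 2*34*63 = 5940 - 1*4284 = 5940 - 4284 = 1656)
l/J = (1/703)/1656 = (1/703)*(1/1656) = 1/1164168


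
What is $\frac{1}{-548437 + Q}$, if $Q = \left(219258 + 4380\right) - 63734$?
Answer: $- \frac{1}{388533} \approx -2.5738 \cdot 10^{-6}$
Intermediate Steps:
$Q = 159904$ ($Q = 223638 - 63734 = 159904$)
$\frac{1}{-548437 + Q} = \frac{1}{-548437 + 159904} = \frac{1}{-388533} = - \frac{1}{388533}$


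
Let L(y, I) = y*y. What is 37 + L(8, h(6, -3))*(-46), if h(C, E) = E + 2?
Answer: -2907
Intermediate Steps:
h(C, E) = 2 + E
L(y, I) = y²
37 + L(8, h(6, -3))*(-46) = 37 + 8²*(-46) = 37 + 64*(-46) = 37 - 2944 = -2907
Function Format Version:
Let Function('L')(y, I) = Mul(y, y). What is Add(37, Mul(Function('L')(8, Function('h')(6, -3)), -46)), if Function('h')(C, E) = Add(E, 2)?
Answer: -2907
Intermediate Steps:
Function('h')(C, E) = Add(2, E)
Function('L')(y, I) = Pow(y, 2)
Add(37, Mul(Function('L')(8, Function('h')(6, -3)), -46)) = Add(37, Mul(Pow(8, 2), -46)) = Add(37, Mul(64, -46)) = Add(37, -2944) = -2907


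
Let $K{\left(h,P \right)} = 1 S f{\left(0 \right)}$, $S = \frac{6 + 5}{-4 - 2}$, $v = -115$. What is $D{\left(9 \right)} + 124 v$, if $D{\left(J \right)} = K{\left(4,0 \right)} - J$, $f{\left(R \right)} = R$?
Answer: $-14269$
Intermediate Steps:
$S = - \frac{11}{6}$ ($S = \frac{11}{-6} = 11 \left(- \frac{1}{6}\right) = - \frac{11}{6} \approx -1.8333$)
$K{\left(h,P \right)} = 0$ ($K{\left(h,P \right)} = 1 \left(- \frac{11}{6}\right) 0 = \left(- \frac{11}{6}\right) 0 = 0$)
$D{\left(J \right)} = - J$ ($D{\left(J \right)} = 0 - J = - J$)
$D{\left(9 \right)} + 124 v = \left(-1\right) 9 + 124 \left(-115\right) = -9 - 14260 = -14269$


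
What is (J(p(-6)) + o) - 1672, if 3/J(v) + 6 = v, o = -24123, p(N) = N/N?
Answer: -128978/5 ≈ -25796.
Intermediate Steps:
p(N) = 1
J(v) = 3/(-6 + v)
(J(p(-6)) + o) - 1672 = (3/(-6 + 1) - 24123) - 1672 = (3/(-5) - 24123) - 1672 = (3*(-1/5) - 24123) - 1672 = (-3/5 - 24123) - 1672 = -120618/5 - 1672 = -128978/5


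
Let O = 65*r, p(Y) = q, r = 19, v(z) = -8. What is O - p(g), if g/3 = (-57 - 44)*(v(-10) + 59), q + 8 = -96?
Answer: 1339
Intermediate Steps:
q = -104 (q = -8 - 96 = -104)
g = -15453 (g = 3*((-57 - 44)*(-8 + 59)) = 3*(-101*51) = 3*(-5151) = -15453)
p(Y) = -104
O = 1235 (O = 65*19 = 1235)
O - p(g) = 1235 - 1*(-104) = 1235 + 104 = 1339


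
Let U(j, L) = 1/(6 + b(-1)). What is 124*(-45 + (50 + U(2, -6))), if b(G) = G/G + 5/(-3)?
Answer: 2573/4 ≈ 643.25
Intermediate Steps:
b(G) = -⅔ (b(G) = 1 + 5*(-⅓) = 1 - 5/3 = -⅔)
U(j, L) = 3/16 (U(j, L) = 1/(6 - ⅔) = 1/(16/3) = 3/16)
124*(-45 + (50 + U(2, -6))) = 124*(-45 + (50 + 3/16)) = 124*(-45 + 803/16) = 124*(83/16) = 2573/4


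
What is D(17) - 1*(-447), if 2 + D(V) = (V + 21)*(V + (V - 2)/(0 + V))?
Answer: 19117/17 ≈ 1124.5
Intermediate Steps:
D(V) = -2 + (21 + V)*(V + (-2 + V)/V) (D(V) = -2 + (V + 21)*(V + (V - 2)/(0 + V)) = -2 + (21 + V)*(V + (-2 + V)/V))
D(17) - 1*(-447) = (17 + 17**2 - 42/17 + 22*17) - 1*(-447) = (17 + 289 - 42*1/17 + 374) + 447 = (17 + 289 - 42/17 + 374) + 447 = 11518/17 + 447 = 19117/17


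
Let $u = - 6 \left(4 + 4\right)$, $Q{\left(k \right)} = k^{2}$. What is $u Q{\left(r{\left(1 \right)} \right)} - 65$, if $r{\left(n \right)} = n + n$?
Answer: $-257$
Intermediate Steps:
$r{\left(n \right)} = 2 n$
$u = -48$ ($u = \left(-6\right) 8 = -48$)
$u Q{\left(r{\left(1 \right)} \right)} - 65 = - 48 \left(2 \cdot 1\right)^{2} - 65 = - 48 \cdot 2^{2} - 65 = \left(-48\right) 4 - 65 = -192 - 65 = -257$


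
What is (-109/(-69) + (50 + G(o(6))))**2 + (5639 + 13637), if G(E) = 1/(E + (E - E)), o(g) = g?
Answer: 418086025/19044 ≈ 21954.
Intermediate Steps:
G(E) = 1/E (G(E) = 1/(E + 0) = 1/E)
(-109/(-69) + (50 + G(o(6))))**2 + (5639 + 13637) = (-109/(-69) + (50 + 1/6))**2 + (5639 + 13637) = (-109*(-1/69) + (50 + 1/6))**2 + 19276 = (109/69 + 301/6)**2 + 19276 = (7141/138)**2 + 19276 = 50993881/19044 + 19276 = 418086025/19044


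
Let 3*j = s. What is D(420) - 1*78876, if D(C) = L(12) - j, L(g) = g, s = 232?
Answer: -236824/3 ≈ -78941.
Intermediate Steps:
j = 232/3 (j = (⅓)*232 = 232/3 ≈ 77.333)
D(C) = -196/3 (D(C) = 12 - 1*232/3 = 12 - 232/3 = -196/3)
D(420) - 1*78876 = -196/3 - 1*78876 = -196/3 - 78876 = -236824/3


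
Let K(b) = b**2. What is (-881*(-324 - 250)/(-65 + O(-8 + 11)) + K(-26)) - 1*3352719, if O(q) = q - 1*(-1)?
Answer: -204980317/61 ≈ -3.3603e+6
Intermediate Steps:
O(q) = 1 + q (O(q) = q + 1 = 1 + q)
(-881*(-324 - 250)/(-65 + O(-8 + 11)) + K(-26)) - 1*3352719 = (-881*(-324 - 250)/(-65 + (1 + (-8 + 11))) + (-26)**2) - 1*3352719 = (-(-505694)/(-65 + (1 + 3)) + 676) - 3352719 = (-(-505694)/(-65 + 4) + 676) - 3352719 = (-(-505694)/(-61) + 676) - 3352719 = (-(-505694)*(-1)/61 + 676) - 3352719 = (-881*574/61 + 676) - 3352719 = (-505694/61 + 676) - 3352719 = -464458/61 - 3352719 = -204980317/61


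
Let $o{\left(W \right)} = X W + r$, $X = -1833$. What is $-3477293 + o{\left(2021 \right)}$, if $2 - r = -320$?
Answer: $-7181464$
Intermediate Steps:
$r = 322$ ($r = 2 - -320 = 2 + 320 = 322$)
$o{\left(W \right)} = 322 - 1833 W$ ($o{\left(W \right)} = - 1833 W + 322 = 322 - 1833 W$)
$-3477293 + o{\left(2021 \right)} = -3477293 + \left(322 - 3704493\right) = -3477293 - 3704171 = -7181464$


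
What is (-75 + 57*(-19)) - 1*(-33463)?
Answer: 32305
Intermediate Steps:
(-75 + 57*(-19)) - 1*(-33463) = (-75 - 1083) + 33463 = -1158 + 33463 = 32305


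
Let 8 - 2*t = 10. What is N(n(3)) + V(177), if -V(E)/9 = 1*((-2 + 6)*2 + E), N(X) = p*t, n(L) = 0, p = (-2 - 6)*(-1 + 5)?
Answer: -1633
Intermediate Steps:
t = -1 (t = 4 - ½*10 = 4 - 5 = -1)
p = -32 (p = -8*4 = -32)
N(X) = 32 (N(X) = -32*(-1) = 32)
V(E) = -72 - 9*E (V(E) = -9*((-2 + 6)*2 + E) = -9*(4*2 + E) = -9*(8 + E) = -72 - 9*E)
N(n(3)) + V(177) = 32 + (-72 - 9*177) = 32 + (-72 - 1593) = 32 - 1665 = -1633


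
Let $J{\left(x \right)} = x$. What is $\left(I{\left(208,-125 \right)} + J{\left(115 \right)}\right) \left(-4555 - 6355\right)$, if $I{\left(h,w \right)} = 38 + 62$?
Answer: $-2345650$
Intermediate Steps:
$I{\left(h,w \right)} = 100$
$\left(I{\left(208,-125 \right)} + J{\left(115 \right)}\right) \left(-4555 - 6355\right) = \left(100 + 115\right) \left(-4555 - 6355\right) = 215 \left(-10910\right) = -2345650$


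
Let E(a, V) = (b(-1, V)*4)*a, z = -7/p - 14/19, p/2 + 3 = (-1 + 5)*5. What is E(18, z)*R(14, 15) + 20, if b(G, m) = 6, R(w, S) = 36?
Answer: 15572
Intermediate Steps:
p = 34 (p = -6 + 2*((-1 + 5)*5) = -6 + 2*(4*5) = -6 + 2*20 = -6 + 40 = 34)
z = -609/646 (z = -7/34 - 14/19 = -609/646 ≈ -0.94272)
E(a, V) = 24*a (E(a, V) = (6*4)*a = 24*a)
E(18, z)*R(14, 15) + 20 = (24*18)*36 + 20 = 432*36 + 20 = 15552 + 20 = 15572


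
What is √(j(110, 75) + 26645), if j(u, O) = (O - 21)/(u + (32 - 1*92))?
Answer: 2*√166538/5 ≈ 163.24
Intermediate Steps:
j(u, O) = (-21 + O)/(-60 + u) (j(u, O) = (-21 + O)/(u + (32 - 92)) = (-21 + O)/(u - 60) = (-21 + O)/(-60 + u))
√(j(110, 75) + 26645) = √((-21 + 75)/(-60 + 110) + 26645) = √(54/50 + 26645) = √((1/50)*54 + 26645) = √(27/25 + 26645) = √(666152/25) = 2*√166538/5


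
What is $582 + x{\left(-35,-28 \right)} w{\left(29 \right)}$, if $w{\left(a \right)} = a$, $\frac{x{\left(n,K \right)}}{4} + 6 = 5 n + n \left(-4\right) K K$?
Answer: $12711746$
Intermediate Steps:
$x{\left(n,K \right)} = -24 + 20 n - 16 n K^{2}$ ($x{\left(n,K \right)} = -24 + 4 \left(5 n + n \left(-4\right) K K\right) = -24 + 4 \left(5 n + - 4 n K K\right) = -24 + 4 \left(5 n + - 4 K n K\right) = -24 + 4 \left(5 n - 4 n K^{2}\right) = -24 - \left(- 20 n + 16 n K^{2}\right) = -24 + 20 n - 16 n K^{2}$)
$582 + x{\left(-35,-28 \right)} w{\left(29 \right)} = 582 + \left(-24 + 20 \left(-35\right) - - 560 \left(-28\right)^{2}\right) 29 = 582 + \left(-24 - 700 - \left(-560\right) 784\right) 29 = 582 + \left(-24 - 700 + 439040\right) 29 = 582 + 438316 \cdot 29 = 582 + 12711164 = 12711746$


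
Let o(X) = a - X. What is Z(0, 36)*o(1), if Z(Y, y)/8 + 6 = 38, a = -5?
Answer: -1536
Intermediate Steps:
Z(Y, y) = 256 (Z(Y, y) = -48 + 8*38 = -48 + 304 = 256)
o(X) = -5 - X
Z(0, 36)*o(1) = 256*(-5 - 1*1) = 256*(-5 - 1) = 256*(-6) = -1536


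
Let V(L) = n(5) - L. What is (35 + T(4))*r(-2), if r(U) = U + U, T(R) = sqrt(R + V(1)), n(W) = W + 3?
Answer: -140 - 4*sqrt(11) ≈ -153.27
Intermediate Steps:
n(W) = 3 + W
V(L) = 8 - L (V(L) = (3 + 5) - L = 8 - L)
T(R) = sqrt(7 + R) (T(R) = sqrt(R + (8 - 1*1)) = sqrt(R + (8 - 1)) = sqrt(R + 7) = sqrt(7 + R))
r(U) = 2*U
(35 + T(4))*r(-2) = (35 + sqrt(7 + 4))*(2*(-2)) = (35 + sqrt(11))*(-4) = -140 - 4*sqrt(11)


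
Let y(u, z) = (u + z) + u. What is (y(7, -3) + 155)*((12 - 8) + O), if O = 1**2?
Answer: 830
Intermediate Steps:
O = 1
y(u, z) = z + 2*u
(y(7, -3) + 155)*((12 - 8) + O) = ((-3 + 2*7) + 155)*((12 - 8) + 1) = ((-3 + 14) + 155)*(4 + 1) = (11 + 155)*5 = 166*5 = 830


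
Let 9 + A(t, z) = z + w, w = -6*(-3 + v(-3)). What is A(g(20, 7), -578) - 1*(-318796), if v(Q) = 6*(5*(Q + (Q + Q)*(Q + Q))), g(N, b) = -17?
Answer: 312287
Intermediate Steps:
v(Q) = 30*Q + 120*Q² (v(Q) = 6*(5*(Q + (2*Q)*(2*Q))) = 6*(5*(Q + 4*Q²)) = 6*(5*Q + 20*Q²) = 30*Q + 120*Q²)
w = -5922 (w = -6*(-3 + 30*(-3)*(1 + 4*(-3))) = -6*(-3 + 30*(-3)*(1 - 12)) = -6*(-3 + 30*(-3)*(-11)) = -6*(-3 + 990) = -6*987 = -5922)
A(t, z) = -5931 + z (A(t, z) = -9 + (z - 5922) = -9 + (-5922 + z) = -5931 + z)
A(g(20, 7), -578) - 1*(-318796) = (-5931 - 578) - 1*(-318796) = -6509 + 318796 = 312287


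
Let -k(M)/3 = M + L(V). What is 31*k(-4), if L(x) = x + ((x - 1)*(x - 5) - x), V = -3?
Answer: -2604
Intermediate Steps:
L(x) = (-1 + x)*(-5 + x) (L(x) = x + ((-1 + x)*(-5 + x) - x) = x + (-x + (-1 + x)*(-5 + x)) = (-1 + x)*(-5 + x))
k(M) = -96 - 3*M (k(M) = -3*(M + (5 + (-3)² - 6*(-3))) = -3*(M + (5 + 9 + 18)) = -3*(M + 32) = -3*(32 + M) = -96 - 3*M)
31*k(-4) = 31*(-96 - 3*(-4)) = 31*(-96 + 12) = 31*(-84) = -2604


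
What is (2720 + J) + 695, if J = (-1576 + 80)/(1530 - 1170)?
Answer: 153488/45 ≈ 3410.8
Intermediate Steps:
J = -187/45 (J = -1496/360 = -1496*1/360 = -187/45 ≈ -4.1556)
(2720 + J) + 695 = (2720 - 187/45) + 695 = 122213/45 + 695 = 153488/45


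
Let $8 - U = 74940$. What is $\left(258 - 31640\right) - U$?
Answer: $43550$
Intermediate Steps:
$U = -74932$ ($U = 8 - 74940 = -74932$)
$\left(258 - 31640\right) - U = \left(258 - 31640\right) - -74932 = \left(258 - 31640\right) + 74932 = -31382 + 74932 = 43550$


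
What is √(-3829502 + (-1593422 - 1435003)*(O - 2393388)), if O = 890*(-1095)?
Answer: 2*√2549885952037 ≈ 3.1937e+6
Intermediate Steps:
O = -974550
√(-3829502 + (-1593422 - 1435003)*(O - 2393388)) = √(-3829502 + (-1593422 - 1435003)*(-974550 - 2393388)) = √(-3829502 - 3028425*(-3367938)) = √(-3829502 + 10199547637650) = √10199543808148 = 2*√2549885952037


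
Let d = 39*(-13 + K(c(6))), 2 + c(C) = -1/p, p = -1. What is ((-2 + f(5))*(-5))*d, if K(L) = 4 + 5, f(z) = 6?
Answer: 3120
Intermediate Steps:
c(C) = -1 (c(C) = -2 - 1/(-1) = -2 - 1*(-1) = -2 + 1 = -1)
K(L) = 9
d = -156 (d = 39*(-13 + 9) = 39*(-4) = -156)
((-2 + f(5))*(-5))*d = ((-2 + 6)*(-5))*(-156) = (4*(-5))*(-156) = -20*(-156) = 3120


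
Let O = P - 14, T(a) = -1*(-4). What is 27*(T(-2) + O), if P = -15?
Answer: -675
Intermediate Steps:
T(a) = 4
O = -29 (O = -15 - 14 = -29)
27*(T(-2) + O) = 27*(4 - 29) = 27*(-25) = -675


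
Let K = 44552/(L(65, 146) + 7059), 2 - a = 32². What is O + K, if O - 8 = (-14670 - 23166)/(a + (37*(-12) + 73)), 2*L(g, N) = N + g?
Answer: 117993756/2851471 ≈ 41.380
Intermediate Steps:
L(g, N) = N/2 + g/2 (L(g, N) = (N + g)/2 = N/2 + g/2)
a = -1022 (a = 2 - 1*32² = 2 - 1*1024 = 2 - 1024 = -1022)
K = 89104/14329 (K = 44552/(((½)*146 + (½)*65) + 7059) = 44552/((73 + 65/2) + 7059) = 44552/(211/2 + 7059) = 44552/(14329/2) = 44552*(2/14329) = 89104/14329 ≈ 6.2184)
O = 48980/1393 (O = 8 + (-14670 - 23166)/(-1022 + (37*(-12) + 73)) = 8 - 37836/(-1022 + (-444 + 73)) = 8 - 37836/(-1022 - 371) = 8 - 37836/(-1393) = 8 - 37836*(-1/1393) = 8 + 37836/1393 = 48980/1393 ≈ 35.161)
O + K = 48980/1393 + 89104/14329 = 117993756/2851471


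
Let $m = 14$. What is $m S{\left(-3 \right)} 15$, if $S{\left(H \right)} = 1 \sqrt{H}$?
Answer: $210 i \sqrt{3} \approx 363.73 i$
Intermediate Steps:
$S{\left(H \right)} = \sqrt{H}$
$m S{\left(-3 \right)} 15 = 14 \sqrt{-3} \cdot 15 = 14 i \sqrt{3} \cdot 15 = 210 i \sqrt{3}$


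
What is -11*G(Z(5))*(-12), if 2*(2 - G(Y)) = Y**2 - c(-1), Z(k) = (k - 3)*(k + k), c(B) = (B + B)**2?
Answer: -25872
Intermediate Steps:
c(B) = 4*B**2 (c(B) = (2*B)**2 = 4*B**2)
Z(k) = 2*k*(-3 + k) (Z(k) = (-3 + k)*(2*k) = 2*k*(-3 + k))
G(Y) = 4 - Y**2/2 (G(Y) = 2 - (Y**2 - 4*(-1)**2)/2 = 2 - (Y**2 - 4)/2 = 2 - (-4 + Y**2)/2 = 2 + (2 - Y**2/2) = 4 - Y**2/2)
-11*G(Z(5))*(-12) = -11*(4 - 100*(-3 + 5)**2/2)*(-12) = -11*(4 - (2*5*2)**2/2)*(-12) = -11*(4 - 1/2*20**2)*(-12) = -11*(4 - 1/2*400)*(-12) = -11*(4 - 200)*(-12) = -(-2156)*(-12) = -11*2352 = -25872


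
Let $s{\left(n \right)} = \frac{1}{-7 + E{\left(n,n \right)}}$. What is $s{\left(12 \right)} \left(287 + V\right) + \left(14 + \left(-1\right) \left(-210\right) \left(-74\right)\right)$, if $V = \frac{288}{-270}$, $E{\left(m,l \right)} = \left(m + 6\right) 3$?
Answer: $- \frac{10941541}{705} \approx -15520.0$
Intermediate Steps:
$E{\left(m,l \right)} = 18 + 3 m$ ($E{\left(m,l \right)} = \left(6 + m\right) 3 = 18 + 3 m$)
$s{\left(n \right)} = \frac{1}{11 + 3 n}$ ($s{\left(n \right)} = \frac{1}{-7 + \left(18 + 3 n\right)} = \frac{1}{11 + 3 n}$)
$V = - \frac{16}{15}$ ($V = 288 \left(- \frac{1}{270}\right) = - \frac{16}{15} \approx -1.0667$)
$s{\left(12 \right)} \left(287 + V\right) + \left(14 + \left(-1\right) \left(-210\right) \left(-74\right)\right) = \frac{287 - \frac{16}{15}}{11 + 3 \cdot 12} + \left(14 + \left(-1\right) \left(-210\right) \left(-74\right)\right) = \frac{1}{11 + 36} \cdot \frac{4289}{15} + \left(14 + 210 \left(-74\right)\right) = \frac{1}{47} \cdot \frac{4289}{15} + \left(14 - 15540\right) = \frac{1}{47} \cdot \frac{4289}{15} - 15526 = \frac{4289}{705} - 15526 = - \frac{10941541}{705}$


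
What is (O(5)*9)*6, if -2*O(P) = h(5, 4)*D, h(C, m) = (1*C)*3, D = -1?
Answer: 405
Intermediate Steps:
h(C, m) = 3*C (h(C, m) = C*3 = 3*C)
O(P) = 15/2 (O(P) = -3*5*(-1)/2 = -15*(-1)/2 = -½*(-15) = 15/2)
(O(5)*9)*6 = ((15/2)*9)*6 = (135/2)*6 = 405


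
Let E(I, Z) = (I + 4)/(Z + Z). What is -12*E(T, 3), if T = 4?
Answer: -16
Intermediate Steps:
E(I, Z) = (4 + I)/(2*Z) (E(I, Z) = (4 + I)/((2*Z)) = (4 + I)*(1/(2*Z)) = (4 + I)/(2*Z))
-12*E(T, 3) = -6*(4 + 4)/3 = -6*8/3 = -12*4/3 = -16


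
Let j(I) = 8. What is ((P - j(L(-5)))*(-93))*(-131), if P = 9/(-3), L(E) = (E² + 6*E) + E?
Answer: -134013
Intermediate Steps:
L(E) = E² + 7*E
P = -3 (P = 9*(-⅓) = -3)
((P - j(L(-5)))*(-93))*(-131) = ((-3 - 1*8)*(-93))*(-131) = ((-3 - 8)*(-93))*(-131) = -11*(-93)*(-131) = 1023*(-131) = -134013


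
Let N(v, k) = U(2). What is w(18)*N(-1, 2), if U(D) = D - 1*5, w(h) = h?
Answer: -54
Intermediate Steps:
U(D) = -5 + D (U(D) = D - 5 = -5 + D)
N(v, k) = -3 (N(v, k) = -5 + 2 = -3)
w(18)*N(-1, 2) = 18*(-3) = -54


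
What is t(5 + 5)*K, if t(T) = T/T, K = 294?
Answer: 294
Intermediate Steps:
t(T) = 1
t(5 + 5)*K = 1*294 = 294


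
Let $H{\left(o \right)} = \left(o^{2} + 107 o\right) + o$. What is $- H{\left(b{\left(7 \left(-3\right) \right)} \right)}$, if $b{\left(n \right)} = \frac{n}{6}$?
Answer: $\frac{1463}{4} \approx 365.75$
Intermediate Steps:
$b{\left(n \right)} = \frac{n}{6}$ ($b{\left(n \right)} = n \frac{1}{6} = \frac{n}{6}$)
$H{\left(o \right)} = o^{2} + 108 o$
$- H{\left(b{\left(7 \left(-3\right) \right)} \right)} = - \frac{7 \left(-3\right)}{6} \left(108 + \frac{7 \left(-3\right)}{6}\right) = - \frac{1}{6} \left(-21\right) \left(108 + \frac{1}{6} \left(-21\right)\right) = - \frac{\left(-7\right) \left(108 - \frac{7}{2}\right)}{2} = - \frac{\left(-7\right) 209}{2 \cdot 2} = \left(-1\right) \left(- \frac{1463}{4}\right) = \frac{1463}{4}$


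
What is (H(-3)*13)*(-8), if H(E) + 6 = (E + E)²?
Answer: -3120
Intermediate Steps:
H(E) = -6 + 4*E² (H(E) = -6 + (E + E)² = -6 + (2*E)² = -6 + 4*E²)
(H(-3)*13)*(-8) = ((-6 + 4*(-3)²)*13)*(-8) = ((-6 + 4*9)*13)*(-8) = ((-6 + 36)*13)*(-8) = (30*13)*(-8) = 390*(-8) = -3120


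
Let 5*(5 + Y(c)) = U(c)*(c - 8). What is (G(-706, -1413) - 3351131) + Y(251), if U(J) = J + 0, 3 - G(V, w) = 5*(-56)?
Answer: -16693272/5 ≈ -3.3387e+6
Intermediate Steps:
G(V, w) = 283 (G(V, w) = 3 - 5*(-56) = 3 - 1*(-280) = 3 + 280 = 283)
U(J) = J
Y(c) = -5 + c*(-8 + c)/5 (Y(c) = -5 + (c*(c - 8))/5 = -5 + (c*(-8 + c))/5 = -5 + c*(-8 + c)/5)
(G(-706, -1413) - 3351131) + Y(251) = (283 - 3351131) + (-5 - 8/5*251 + (1/5)*251**2) = -3350848 + (-5 - 2008/5 + (1/5)*63001) = -3350848 + (-5 - 2008/5 + 63001/5) = -3350848 + 60968/5 = -16693272/5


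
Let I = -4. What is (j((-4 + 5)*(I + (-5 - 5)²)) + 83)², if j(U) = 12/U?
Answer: 442225/64 ≈ 6909.8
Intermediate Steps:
(j((-4 + 5)*(I + (-5 - 5)²)) + 83)² = (12/(((-4 + 5)*(-4 + (-5 - 5)²))) + 83)² = (12/((1*(-4 + (-10)²))) + 83)² = (12/((1*(-4 + 100))) + 83)² = (12/((1*96)) + 83)² = (12/96 + 83)² = (12*(1/96) + 83)² = (⅛ + 83)² = (665/8)² = 442225/64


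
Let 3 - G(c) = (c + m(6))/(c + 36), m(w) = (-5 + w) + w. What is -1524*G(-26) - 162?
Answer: -38148/5 ≈ -7629.6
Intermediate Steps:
m(w) = -5 + 2*w
G(c) = 3 - (7 + c)/(36 + c) (G(c) = 3 - (c + (-5 + 2*6))/(c + 36) = 3 - (c + (-5 + 12))/(36 + c) = 3 - (c + 7)/(36 + c) = 3 - (7 + c)/(36 + c))
-1524*G(-26) - 162 = -1524*(101 + 2*(-26))/(36 - 26) - 162 = -1524*(101 - 52)/10 - 162 = -762*49/5 - 162 = -1524*49/10 - 162 = -37338/5 - 162 = -38148/5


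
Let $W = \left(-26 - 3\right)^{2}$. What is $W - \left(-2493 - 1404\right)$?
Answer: $4738$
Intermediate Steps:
$W = 841$ ($W = \left(-29\right)^{2} = 841$)
$W - \left(-2493 - 1404\right) = 841 - \left(-2493 - 1404\right) = 841 - -3897 = 841 + 3897 = 4738$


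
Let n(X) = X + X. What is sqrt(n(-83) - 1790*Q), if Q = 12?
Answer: I*sqrt(21646) ≈ 147.13*I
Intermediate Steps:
n(X) = 2*X
sqrt(n(-83) - 1790*Q) = sqrt(2*(-83) - 1790*12) = sqrt(-166 - 21480) = sqrt(-21646) = I*sqrt(21646)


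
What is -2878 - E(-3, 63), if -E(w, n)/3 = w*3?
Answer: -2905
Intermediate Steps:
E(w, n) = -9*w (E(w, n) = -3*w*3 = -9*w)
-2878 - E(-3, 63) = -2878 - (-9)*(-3) = -2878 - 1*27 = -2878 - 27 = -2905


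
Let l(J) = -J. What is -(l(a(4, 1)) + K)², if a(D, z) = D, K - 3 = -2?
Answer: -9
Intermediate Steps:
K = 1 (K = 3 - 2 = 1)
-(l(a(4, 1)) + K)² = -(-1*4 + 1)² = -(-4 + 1)² = -1*(-3)² = -1*9 = -9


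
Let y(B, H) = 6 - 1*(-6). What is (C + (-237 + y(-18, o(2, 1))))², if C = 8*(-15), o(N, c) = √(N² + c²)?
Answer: 119025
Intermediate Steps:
y(B, H) = 12 (y(B, H) = 6 + 6 = 12)
C = -120
(C + (-237 + y(-18, o(2, 1))))² = (-120 + (-237 + 12))² = (-120 - 225)² = (-345)² = 119025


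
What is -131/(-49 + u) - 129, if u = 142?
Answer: -12128/93 ≈ -130.41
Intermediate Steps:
-131/(-49 + u) - 129 = -131/(-49 + 142) - 129 = -131/93 - 129 = -12128/93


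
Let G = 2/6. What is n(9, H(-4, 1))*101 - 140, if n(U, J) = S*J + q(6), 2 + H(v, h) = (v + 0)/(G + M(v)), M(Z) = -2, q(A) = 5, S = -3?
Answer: 1219/5 ≈ 243.80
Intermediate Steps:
G = ⅓ (G = 2*(⅙) = ⅓ ≈ 0.33333)
H(v, h) = -2 - 3*v/5 (H(v, h) = -2 + (v + 0)/(⅓ - 2) = -2 + v/(-5/3) = -2 + v*(-⅗) = -2 - 3*v/5)
n(U, J) = 5 - 3*J (n(U, J) = -3*J + 5 = 5 - 3*J)
n(9, H(-4, 1))*101 - 140 = (5 - 3*(-2 - ⅗*(-4)))*101 - 140 = (5 - 3*(-2 + 12/5))*101 - 140 = (5 - 3*⅖)*101 - 140 = (5 - 6/5)*101 - 140 = (19/5)*101 - 140 = 1919/5 - 140 = 1219/5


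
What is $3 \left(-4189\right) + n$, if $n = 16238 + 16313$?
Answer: $19984$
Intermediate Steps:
$n = 32551$
$3 \left(-4189\right) + n = 3 \left(-4189\right) + 32551 = -12567 + 32551 = 19984$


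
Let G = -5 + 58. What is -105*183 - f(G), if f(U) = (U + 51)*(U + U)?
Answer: -30239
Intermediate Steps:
G = 53
f(U) = 2*U*(51 + U) (f(U) = (51 + U)*(2*U) = 2*U*(51 + U))
-105*183 - f(G) = -105*183 - 2*53*(51 + 53) = -19215 - 2*53*104 = -19215 - 1*11024 = -19215 - 11024 = -30239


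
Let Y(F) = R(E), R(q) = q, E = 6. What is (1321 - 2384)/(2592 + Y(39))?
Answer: -1063/2598 ≈ -0.40916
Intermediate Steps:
Y(F) = 6
(1321 - 2384)/(2592 + Y(39)) = (1321 - 2384)/(2592 + 6) = -1063/2598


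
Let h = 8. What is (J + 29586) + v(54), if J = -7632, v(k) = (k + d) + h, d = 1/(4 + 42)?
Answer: 1012737/46 ≈ 22016.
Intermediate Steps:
d = 1/46 ≈ 0.021739
v(k) = 369/46 + k (v(k) = (k + 1/46) + 8 = (1/46 + k) + 8 = 369/46 + k)
(J + 29586) + v(54) = (-7632 + 29586) + (369/46 + 54) = 21954 + 2853/46 = 1012737/46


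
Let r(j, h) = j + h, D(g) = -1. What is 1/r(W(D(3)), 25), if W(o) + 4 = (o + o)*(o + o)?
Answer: 1/25 ≈ 0.040000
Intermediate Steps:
W(o) = -4 + 4*o² (W(o) = -4 + (o + o)*(o + o) = -4 + (2*o)*(2*o) = -4 + 4*o²)
r(j, h) = h + j
1/r(W(D(3)), 25) = 1/(25 + (-4 + 4*(-1)²)) = 1/(25 + (-4 + 4*1)) = 1/(25 + (-4 + 4)) = 1/(25 + 0) = 1/25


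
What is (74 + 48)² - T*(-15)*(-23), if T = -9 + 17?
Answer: 12124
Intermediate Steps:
T = 8
(74 + 48)² - T*(-15)*(-23) = (74 + 48)² - 8*(-15)*(-23) = 122² - (-120)*(-23) = 14884 - 1*2760 = 14884 - 2760 = 12124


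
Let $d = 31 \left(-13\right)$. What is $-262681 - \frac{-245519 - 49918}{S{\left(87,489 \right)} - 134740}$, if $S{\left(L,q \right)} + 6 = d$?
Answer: $- \frac{35501369906}{135149} \approx -2.6268 \cdot 10^{5}$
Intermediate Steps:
$d = -403$
$S{\left(L,q \right)} = -409$ ($S{\left(L,q \right)} = -6 - 403 = -409$)
$-262681 - \frac{-245519 - 49918}{S{\left(87,489 \right)} - 134740} = -262681 - \frac{-245519 - 49918}{-409 - 134740} = -262681 - - \frac{295437}{-135149} = -262681 - \left(-295437\right) \left(- \frac{1}{135149}\right) = -262681 - \frac{295437}{135149} = - \frac{35501369906}{135149}$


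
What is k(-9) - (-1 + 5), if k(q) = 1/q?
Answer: -37/9 ≈ -4.1111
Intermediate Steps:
k(q) = 1/q
k(-9) - (-1 + 5) = 1/(-9) - (-1 + 5) = -1/9 - 4 = -37/9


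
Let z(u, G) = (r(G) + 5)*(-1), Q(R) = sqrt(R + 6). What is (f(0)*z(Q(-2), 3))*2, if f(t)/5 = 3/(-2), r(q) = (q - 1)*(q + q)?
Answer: 255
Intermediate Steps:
r(q) = 2*q*(-1 + q) (r(q) = (-1 + q)*(2*q) = 2*q*(-1 + q))
Q(R) = sqrt(6 + R)
z(u, G) = -5 - 2*G*(-1 + G) (z(u, G) = (2*G*(-1 + G) + 5)*(-1) = (5 + 2*G*(-1 + G))*(-1) = -5 - 2*G*(-1 + G))
f(t) = -15/2 (f(t) = 5*(3/(-2)) = 5*(3*(-1/2)) = 5*(-3/2) = -15/2)
(f(0)*z(Q(-2), 3))*2 = -15*(-5 - 2*3*(-1 + 3))/2*2 = -15*(-5 - 2*3*2)/2*2 = -15*(-5 - 12)/2*2 = -15/2*(-17)*2 = (255/2)*2 = 255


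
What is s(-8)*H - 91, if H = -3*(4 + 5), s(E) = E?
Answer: 125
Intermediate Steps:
H = -27 (H = -3*9 = -27)
s(-8)*H - 91 = -8*(-27) - 91 = 216 - 91 = 125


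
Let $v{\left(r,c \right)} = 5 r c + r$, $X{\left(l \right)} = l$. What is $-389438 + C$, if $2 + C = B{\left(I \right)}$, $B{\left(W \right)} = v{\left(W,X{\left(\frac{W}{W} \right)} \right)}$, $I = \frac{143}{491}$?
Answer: $- \frac{191214182}{491} \approx -3.8944 \cdot 10^{5}$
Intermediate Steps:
$I = \frac{143}{491}$ ($I = 143 \cdot \frac{1}{491} = \frac{143}{491} \approx 0.29124$)
$v{\left(r,c \right)} = r + 5 c r$ ($v{\left(r,c \right)} = 5 c r + r = r + 5 c r$)
$B{\left(W \right)} = 6 W$ ($B{\left(W \right)} = W \left(1 + 5 \frac{W}{W}\right) = W \left(1 + 5 \cdot 1\right) = W \left(1 + 5\right) = W 6 = 6 W$)
$C = - \frac{124}{491}$ ($C = -2 + 6 \cdot \frac{143}{491} = -2 + \frac{858}{491} = - \frac{124}{491} \approx -0.25255$)
$-389438 + C = -389438 - \frac{124}{491} = - \frac{191214182}{491}$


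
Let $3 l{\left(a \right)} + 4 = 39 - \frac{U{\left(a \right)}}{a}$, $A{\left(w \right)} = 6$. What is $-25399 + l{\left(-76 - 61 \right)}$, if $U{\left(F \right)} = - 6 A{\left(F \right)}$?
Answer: $- \frac{10434230}{411} \approx -25387.0$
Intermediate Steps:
$U{\left(F \right)} = -36$ ($U{\left(F \right)} = \left(-6\right) 6 = -36$)
$l{\left(a \right)} = \frac{35}{3} + \frac{12}{a}$ ($l{\left(a \right)} = - \frac{4}{3} + \frac{39 - - \frac{36}{a}}{3} = - \frac{4}{3} + \frac{39 + \frac{36}{a}}{3} = - \frac{4}{3} + \left(13 + \frac{12}{a}\right) = \frac{35}{3} + \frac{12}{a}$)
$-25399 + l{\left(-76 - 61 \right)} = -25399 + \left(\frac{35}{3} + \frac{12}{-76 - 61}\right) = -25399 + \left(\frac{35}{3} + \frac{12}{-137}\right) = -25399 + \left(\frac{35}{3} + 12 \left(- \frac{1}{137}\right)\right) = -25399 + \left(\frac{35}{3} - \frac{12}{137}\right) = -25399 + \frac{4759}{411} = - \frac{10434230}{411}$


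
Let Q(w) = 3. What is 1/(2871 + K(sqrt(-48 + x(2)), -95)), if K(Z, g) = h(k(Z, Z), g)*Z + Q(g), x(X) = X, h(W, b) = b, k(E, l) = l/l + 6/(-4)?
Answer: 1437/4337513 + 95*I*sqrt(46)/8675026 ≈ 0.0003313 + 7.4273e-5*I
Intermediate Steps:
k(E, l) = -1/2 (k(E, l) = 1 + 6*(-1/4) = 1 - 3/2 = -1/2)
K(Z, g) = 3 + Z*g (K(Z, g) = g*Z + 3 = Z*g + 3 = 3 + Z*g)
1/(2871 + K(sqrt(-48 + x(2)), -95)) = 1/(2871 + (3 + sqrt(-48 + 2)*(-95))) = 1/(2871 + (3 + sqrt(-46)*(-95))) = 1/(2871 + (3 + (I*sqrt(46))*(-95))) = 1/(2871 + (3 - 95*I*sqrt(46))) = 1/(2874 - 95*I*sqrt(46))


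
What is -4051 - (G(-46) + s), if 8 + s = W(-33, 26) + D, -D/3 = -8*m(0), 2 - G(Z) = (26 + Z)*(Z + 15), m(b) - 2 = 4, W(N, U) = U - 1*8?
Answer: -3587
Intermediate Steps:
W(N, U) = -8 + U (W(N, U) = U - 8 = -8 + U)
m(b) = 6 (m(b) = 2 + 4 = 6)
G(Z) = 2 - (15 + Z)*(26 + Z) (G(Z) = 2 - (26 + Z)*(Z + 15) = 2 - (26 + Z)*(15 + Z) = 2 - (15 + Z)*(26 + Z))
D = 144 (D = -(-24)*6 = -3*(-48) = 144)
s = 154 (s = -8 + ((-8 + 26) + 144) = -8 + (18 + 144) = -8 + 162 = 154)
-4051 - (G(-46) + s) = -4051 - ((-388 - 1*(-46)² - 41*(-46)) + 154) = -4051 - ((-388 - 1*2116 + 1886) + 154) = -4051 - ((-388 - 2116 + 1886) + 154) = -4051 - (-618 + 154) = -4051 - 1*(-464) = -4051 + 464 = -3587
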